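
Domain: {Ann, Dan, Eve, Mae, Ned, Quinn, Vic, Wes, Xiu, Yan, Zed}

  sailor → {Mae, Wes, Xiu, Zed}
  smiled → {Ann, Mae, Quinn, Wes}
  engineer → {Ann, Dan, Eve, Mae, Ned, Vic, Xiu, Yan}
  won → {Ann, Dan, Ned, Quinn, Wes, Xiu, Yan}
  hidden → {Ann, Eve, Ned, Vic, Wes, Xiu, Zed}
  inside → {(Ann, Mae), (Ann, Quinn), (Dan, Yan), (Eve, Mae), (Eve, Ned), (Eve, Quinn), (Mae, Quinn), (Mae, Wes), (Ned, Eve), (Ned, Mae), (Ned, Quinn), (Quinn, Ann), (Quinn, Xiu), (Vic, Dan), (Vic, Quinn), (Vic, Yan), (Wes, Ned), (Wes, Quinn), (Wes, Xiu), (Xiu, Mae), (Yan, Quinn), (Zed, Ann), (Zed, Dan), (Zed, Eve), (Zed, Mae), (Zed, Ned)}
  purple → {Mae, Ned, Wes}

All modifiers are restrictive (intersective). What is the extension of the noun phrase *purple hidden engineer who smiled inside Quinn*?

∅

⟦who smiled⟧ = ⟦smiled⟧ = {Ann, Mae, Quinn, Wes}
⟦inside Quinn⟧ = {x : ⟨x, Quinn⟩ ∈ ⟦inside⟧} = {Ann, Eve, Mae, Ned, Vic, Wes, Yan}
⟦engineer⟧ = {Ann, Dan, Eve, Mae, Ned, Vic, Xiu, Yan}
… ∩ ⟦who smiled⟧ = {Ann, Dan, Eve, Mae, Ned, Vic, Xiu, Yan} ∩ {Ann, Mae, Quinn, Wes} = {Ann, Mae}
… ∩ ⟦inside Quinn⟧ = {Ann, Mae} ∩ {Ann, Eve, Mae, Ned, Vic, Wes, Yan} = {Ann, Mae}
… ∩ ⟦purple⟧ = {Ann, Mae} ∩ {Mae, Ned, Wes} = {Mae}
… ∩ ⟦hidden⟧ = {Mae} ∩ {Ann, Eve, Ned, Vic, Wes, Xiu, Zed} = ∅
So ⟦purple hidden engineer who smiled inside Quinn⟧ = ∅.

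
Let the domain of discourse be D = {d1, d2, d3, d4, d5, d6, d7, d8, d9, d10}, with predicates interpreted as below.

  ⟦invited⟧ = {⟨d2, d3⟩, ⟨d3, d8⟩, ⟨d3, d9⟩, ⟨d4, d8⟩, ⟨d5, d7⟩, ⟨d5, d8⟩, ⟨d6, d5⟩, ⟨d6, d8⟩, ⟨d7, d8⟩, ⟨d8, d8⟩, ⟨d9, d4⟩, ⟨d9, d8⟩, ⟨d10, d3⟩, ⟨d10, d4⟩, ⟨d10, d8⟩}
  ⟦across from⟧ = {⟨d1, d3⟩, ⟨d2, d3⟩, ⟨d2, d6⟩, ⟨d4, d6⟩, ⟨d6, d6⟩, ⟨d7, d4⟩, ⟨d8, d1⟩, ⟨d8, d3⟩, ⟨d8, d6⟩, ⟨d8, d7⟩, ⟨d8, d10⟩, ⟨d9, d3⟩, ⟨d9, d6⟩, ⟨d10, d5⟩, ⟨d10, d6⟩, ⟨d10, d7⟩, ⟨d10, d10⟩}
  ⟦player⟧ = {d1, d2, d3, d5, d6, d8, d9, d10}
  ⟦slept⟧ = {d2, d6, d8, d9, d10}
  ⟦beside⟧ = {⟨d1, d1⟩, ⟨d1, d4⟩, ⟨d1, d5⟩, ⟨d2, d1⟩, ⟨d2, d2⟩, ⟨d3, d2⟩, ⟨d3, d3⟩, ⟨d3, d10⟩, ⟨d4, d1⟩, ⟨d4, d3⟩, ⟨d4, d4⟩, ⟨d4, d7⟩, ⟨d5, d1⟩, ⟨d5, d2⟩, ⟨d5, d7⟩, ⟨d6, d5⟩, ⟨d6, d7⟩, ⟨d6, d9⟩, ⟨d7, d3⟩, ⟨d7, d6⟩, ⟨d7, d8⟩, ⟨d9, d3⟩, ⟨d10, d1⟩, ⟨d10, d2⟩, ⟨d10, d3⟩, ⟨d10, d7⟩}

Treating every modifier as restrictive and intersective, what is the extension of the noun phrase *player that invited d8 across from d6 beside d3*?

⟦that invited d8⟧ = {x : ⟨x, d8⟩ ∈ ⟦invited⟧} = {d3, d4, d5, d6, d7, d8, d9, d10}
⟦across from d6⟧ = {x : ⟨x, d6⟩ ∈ ⟦across from⟧} = {d2, d4, d6, d8, d9, d10}
⟦beside d3⟧ = {x : ⟨x, d3⟩ ∈ ⟦beside⟧} = {d3, d4, d7, d9, d10}
⟦player⟧ = {d1, d2, d3, d5, d6, d8, d9, d10}
… ∩ ⟦that invited d8⟧ = {d1, d2, d3, d5, d6, d8, d9, d10} ∩ {d3, d4, d5, d6, d7, d8, d9, d10} = {d3, d5, d6, d8, d9, d10}
… ∩ ⟦across from d6⟧ = {d3, d5, d6, d8, d9, d10} ∩ {d2, d4, d6, d8, d9, d10} = {d6, d8, d9, d10}
… ∩ ⟦beside d3⟧ = {d6, d8, d9, d10} ∩ {d3, d4, d7, d9, d10} = {d9, d10}
So ⟦player that invited d8 across from d6 beside d3⟧ = {d9, d10}.

{d9, d10}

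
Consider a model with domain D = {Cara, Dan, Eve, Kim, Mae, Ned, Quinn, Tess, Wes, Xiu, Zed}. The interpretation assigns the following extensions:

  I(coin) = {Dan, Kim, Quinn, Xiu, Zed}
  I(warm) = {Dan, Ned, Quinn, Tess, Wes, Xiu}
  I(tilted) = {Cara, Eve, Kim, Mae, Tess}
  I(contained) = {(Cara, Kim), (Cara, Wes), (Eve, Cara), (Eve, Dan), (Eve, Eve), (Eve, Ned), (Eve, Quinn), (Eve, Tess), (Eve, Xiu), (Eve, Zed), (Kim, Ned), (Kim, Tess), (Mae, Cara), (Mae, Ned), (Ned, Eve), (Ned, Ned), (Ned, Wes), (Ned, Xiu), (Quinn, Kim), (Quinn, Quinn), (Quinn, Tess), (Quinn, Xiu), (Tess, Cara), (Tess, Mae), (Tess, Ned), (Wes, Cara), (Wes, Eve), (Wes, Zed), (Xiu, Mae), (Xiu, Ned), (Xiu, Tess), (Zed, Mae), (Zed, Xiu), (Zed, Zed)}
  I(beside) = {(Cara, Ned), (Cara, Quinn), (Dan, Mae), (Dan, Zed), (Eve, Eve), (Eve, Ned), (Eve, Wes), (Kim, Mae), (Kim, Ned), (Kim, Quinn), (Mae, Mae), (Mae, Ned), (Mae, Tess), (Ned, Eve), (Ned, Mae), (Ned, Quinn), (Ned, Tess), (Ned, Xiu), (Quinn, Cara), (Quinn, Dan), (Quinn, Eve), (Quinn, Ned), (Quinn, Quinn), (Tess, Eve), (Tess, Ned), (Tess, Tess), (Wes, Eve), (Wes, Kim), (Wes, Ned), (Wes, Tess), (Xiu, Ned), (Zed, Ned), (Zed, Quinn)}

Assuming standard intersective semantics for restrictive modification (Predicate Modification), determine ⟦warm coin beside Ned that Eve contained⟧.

⟦beside Ned⟧ = {x : ⟨x, Ned⟩ ∈ ⟦beside⟧} = {Cara, Eve, Kim, Mae, Quinn, Tess, Wes, Xiu, Zed}
⟦that Eve contained⟧ = {x : ⟨Eve, x⟩ ∈ ⟦contained⟧} = {Cara, Dan, Eve, Ned, Quinn, Tess, Xiu, Zed}
⟦coin⟧ = {Dan, Kim, Quinn, Xiu, Zed}
… ∩ ⟦beside Ned⟧ = {Dan, Kim, Quinn, Xiu, Zed} ∩ {Cara, Eve, Kim, Mae, Quinn, Tess, Wes, Xiu, Zed} = {Kim, Quinn, Xiu, Zed}
… ∩ ⟦that Eve contained⟧ = {Kim, Quinn, Xiu, Zed} ∩ {Cara, Dan, Eve, Ned, Quinn, Tess, Xiu, Zed} = {Quinn, Xiu, Zed}
… ∩ ⟦warm⟧ = {Quinn, Xiu, Zed} ∩ {Dan, Ned, Quinn, Tess, Wes, Xiu} = {Quinn, Xiu}
So ⟦warm coin beside Ned that Eve contained⟧ = {Quinn, Xiu}.

{Quinn, Xiu}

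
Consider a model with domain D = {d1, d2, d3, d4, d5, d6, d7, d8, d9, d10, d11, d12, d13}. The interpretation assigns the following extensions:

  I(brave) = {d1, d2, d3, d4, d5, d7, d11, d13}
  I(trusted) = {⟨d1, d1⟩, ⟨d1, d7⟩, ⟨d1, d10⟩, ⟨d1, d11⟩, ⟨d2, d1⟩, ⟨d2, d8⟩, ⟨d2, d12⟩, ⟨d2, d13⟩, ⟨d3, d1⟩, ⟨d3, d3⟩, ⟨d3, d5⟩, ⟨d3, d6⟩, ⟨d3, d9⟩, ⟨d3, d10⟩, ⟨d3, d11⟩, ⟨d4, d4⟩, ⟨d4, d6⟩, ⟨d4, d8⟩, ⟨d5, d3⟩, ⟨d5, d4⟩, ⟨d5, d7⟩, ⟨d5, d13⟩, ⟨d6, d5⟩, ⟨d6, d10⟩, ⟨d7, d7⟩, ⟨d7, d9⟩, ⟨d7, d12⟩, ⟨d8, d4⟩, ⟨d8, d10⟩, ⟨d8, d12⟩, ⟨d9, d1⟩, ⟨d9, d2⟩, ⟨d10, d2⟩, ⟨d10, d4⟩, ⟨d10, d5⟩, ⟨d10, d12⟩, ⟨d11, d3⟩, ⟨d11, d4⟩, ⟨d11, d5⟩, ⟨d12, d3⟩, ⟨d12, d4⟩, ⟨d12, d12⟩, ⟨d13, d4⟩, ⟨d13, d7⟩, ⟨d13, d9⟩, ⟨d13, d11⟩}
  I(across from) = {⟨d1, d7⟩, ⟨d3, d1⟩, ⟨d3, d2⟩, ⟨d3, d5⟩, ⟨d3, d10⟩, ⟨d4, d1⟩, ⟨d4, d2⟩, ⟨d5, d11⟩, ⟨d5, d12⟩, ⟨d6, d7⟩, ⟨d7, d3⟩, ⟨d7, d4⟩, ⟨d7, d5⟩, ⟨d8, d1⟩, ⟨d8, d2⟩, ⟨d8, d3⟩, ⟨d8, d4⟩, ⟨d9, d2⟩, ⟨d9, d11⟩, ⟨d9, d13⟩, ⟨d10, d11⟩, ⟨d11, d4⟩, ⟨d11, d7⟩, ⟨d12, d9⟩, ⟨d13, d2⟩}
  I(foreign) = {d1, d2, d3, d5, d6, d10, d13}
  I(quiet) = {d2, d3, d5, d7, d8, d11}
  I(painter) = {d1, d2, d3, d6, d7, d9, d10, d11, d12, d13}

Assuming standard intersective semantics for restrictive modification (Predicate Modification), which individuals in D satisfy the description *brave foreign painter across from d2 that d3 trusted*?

⟦across from d2⟧ = {x : ⟨x, d2⟩ ∈ ⟦across from⟧} = {d3, d4, d8, d9, d13}
⟦that d3 trusted⟧ = {x : ⟨d3, x⟩ ∈ ⟦trusted⟧} = {d1, d3, d5, d6, d9, d10, d11}
⟦painter⟧ = {d1, d2, d3, d6, d7, d9, d10, d11, d12, d13}
… ∩ ⟦across from d2⟧ = {d1, d2, d3, d6, d7, d9, d10, d11, d12, d13} ∩ {d3, d4, d8, d9, d13} = {d3, d9, d13}
… ∩ ⟦that d3 trusted⟧ = {d3, d9, d13} ∩ {d1, d3, d5, d6, d9, d10, d11} = {d3, d9}
… ∩ ⟦brave⟧ = {d3, d9} ∩ {d1, d2, d3, d4, d5, d7, d11, d13} = {d3}
… ∩ ⟦foreign⟧ = {d3} ∩ {d1, d2, d3, d5, d6, d10, d13} = {d3}
So ⟦brave foreign painter across from d2 that d3 trusted⟧ = {d3}.

{d3}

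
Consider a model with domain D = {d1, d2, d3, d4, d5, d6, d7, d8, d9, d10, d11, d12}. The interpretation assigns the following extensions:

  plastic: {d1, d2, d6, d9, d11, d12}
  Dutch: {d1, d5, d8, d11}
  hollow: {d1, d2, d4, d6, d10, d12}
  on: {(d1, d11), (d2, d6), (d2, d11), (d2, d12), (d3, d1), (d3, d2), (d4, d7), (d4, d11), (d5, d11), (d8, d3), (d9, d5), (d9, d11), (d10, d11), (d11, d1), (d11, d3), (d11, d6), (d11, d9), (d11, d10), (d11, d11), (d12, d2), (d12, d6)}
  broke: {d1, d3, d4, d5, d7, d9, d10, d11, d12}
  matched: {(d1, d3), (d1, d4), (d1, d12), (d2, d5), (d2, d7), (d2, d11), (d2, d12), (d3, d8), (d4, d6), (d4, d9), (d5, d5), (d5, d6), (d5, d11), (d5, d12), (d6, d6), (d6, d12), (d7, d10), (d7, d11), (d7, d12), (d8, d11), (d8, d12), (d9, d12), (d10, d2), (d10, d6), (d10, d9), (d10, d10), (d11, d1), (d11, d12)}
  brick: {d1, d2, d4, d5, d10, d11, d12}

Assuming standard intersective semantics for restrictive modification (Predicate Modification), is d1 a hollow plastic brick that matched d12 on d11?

yes

⟦that matched d12⟧ = {x : ⟨x, d12⟩ ∈ ⟦matched⟧} = {d1, d2, d5, d6, d7, d8, d9, d11}
⟦on d11⟧ = {x : ⟨x, d11⟩ ∈ ⟦on⟧} = {d1, d2, d4, d5, d9, d10, d11}
⟦brick⟧ = {d1, d2, d4, d5, d10, d11, d12}
… ∩ ⟦that matched d12⟧ = {d1, d2, d4, d5, d10, d11, d12} ∩ {d1, d2, d5, d6, d7, d8, d9, d11} = {d1, d2, d5, d11}
… ∩ ⟦on d11⟧ = {d1, d2, d5, d11} ∩ {d1, d2, d4, d5, d9, d10, d11} = {d1, d2, d5, d11}
… ∩ ⟦hollow⟧ = {d1, d2, d5, d11} ∩ {d1, d2, d4, d6, d10, d12} = {d1, d2}
… ∩ ⟦plastic⟧ = {d1, d2} ∩ {d1, d2, d6, d9, d11, d12} = {d1, d2}
⟦hollow plastic brick that matched d12 on d11⟧ = {d1, d2}; d1 ∈ this set.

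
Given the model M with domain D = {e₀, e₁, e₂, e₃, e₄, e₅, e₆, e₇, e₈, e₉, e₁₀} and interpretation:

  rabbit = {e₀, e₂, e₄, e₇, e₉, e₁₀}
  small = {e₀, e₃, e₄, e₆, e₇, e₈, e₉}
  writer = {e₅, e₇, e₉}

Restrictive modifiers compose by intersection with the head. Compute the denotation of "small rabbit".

{e₀, e₄, e₇, e₉}

⟦rabbit⟧ = {e₀, e₂, e₄, e₇, e₉, e₁₀}
… ∩ ⟦small⟧ = {e₀, e₂, e₄, e₇, e₉, e₁₀} ∩ {e₀, e₃, e₄, e₆, e₇, e₈, e₉} = {e₀, e₄, e₇, e₉}
So ⟦small rabbit⟧ = {e₀, e₄, e₇, e₉}.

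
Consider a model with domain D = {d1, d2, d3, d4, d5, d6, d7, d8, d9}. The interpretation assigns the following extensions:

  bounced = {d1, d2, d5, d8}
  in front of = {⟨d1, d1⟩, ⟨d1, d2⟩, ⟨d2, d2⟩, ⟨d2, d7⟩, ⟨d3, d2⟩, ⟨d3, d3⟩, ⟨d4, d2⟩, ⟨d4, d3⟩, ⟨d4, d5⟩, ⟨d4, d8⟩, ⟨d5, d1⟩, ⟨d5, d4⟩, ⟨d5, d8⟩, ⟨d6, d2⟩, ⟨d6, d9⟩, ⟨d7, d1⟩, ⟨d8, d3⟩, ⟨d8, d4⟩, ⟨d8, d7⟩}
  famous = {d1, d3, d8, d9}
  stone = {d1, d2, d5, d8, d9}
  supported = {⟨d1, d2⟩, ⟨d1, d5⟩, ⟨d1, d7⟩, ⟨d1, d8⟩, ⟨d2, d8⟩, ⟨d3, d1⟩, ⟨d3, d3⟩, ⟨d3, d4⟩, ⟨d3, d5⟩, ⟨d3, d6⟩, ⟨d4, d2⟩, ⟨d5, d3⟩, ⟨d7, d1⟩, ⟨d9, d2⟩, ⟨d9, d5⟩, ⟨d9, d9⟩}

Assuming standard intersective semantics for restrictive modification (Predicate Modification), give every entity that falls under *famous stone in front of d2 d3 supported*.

⟦in front of d2⟧ = {x : ⟨x, d2⟩ ∈ ⟦in front of⟧} = {d1, d2, d3, d4, d6}
⟦d3 supported⟧ = {x : ⟨d3, x⟩ ∈ ⟦supported⟧} = {d1, d3, d4, d5, d6}
⟦stone⟧ = {d1, d2, d5, d8, d9}
… ∩ ⟦in front of d2⟧ = {d1, d2, d5, d8, d9} ∩ {d1, d2, d3, d4, d6} = {d1, d2}
… ∩ ⟦d3 supported⟧ = {d1, d2} ∩ {d1, d3, d4, d5, d6} = {d1}
… ∩ ⟦famous⟧ = {d1} ∩ {d1, d3, d8, d9} = {d1}
So ⟦famous stone in front of d2 d3 supported⟧ = {d1}.

{d1}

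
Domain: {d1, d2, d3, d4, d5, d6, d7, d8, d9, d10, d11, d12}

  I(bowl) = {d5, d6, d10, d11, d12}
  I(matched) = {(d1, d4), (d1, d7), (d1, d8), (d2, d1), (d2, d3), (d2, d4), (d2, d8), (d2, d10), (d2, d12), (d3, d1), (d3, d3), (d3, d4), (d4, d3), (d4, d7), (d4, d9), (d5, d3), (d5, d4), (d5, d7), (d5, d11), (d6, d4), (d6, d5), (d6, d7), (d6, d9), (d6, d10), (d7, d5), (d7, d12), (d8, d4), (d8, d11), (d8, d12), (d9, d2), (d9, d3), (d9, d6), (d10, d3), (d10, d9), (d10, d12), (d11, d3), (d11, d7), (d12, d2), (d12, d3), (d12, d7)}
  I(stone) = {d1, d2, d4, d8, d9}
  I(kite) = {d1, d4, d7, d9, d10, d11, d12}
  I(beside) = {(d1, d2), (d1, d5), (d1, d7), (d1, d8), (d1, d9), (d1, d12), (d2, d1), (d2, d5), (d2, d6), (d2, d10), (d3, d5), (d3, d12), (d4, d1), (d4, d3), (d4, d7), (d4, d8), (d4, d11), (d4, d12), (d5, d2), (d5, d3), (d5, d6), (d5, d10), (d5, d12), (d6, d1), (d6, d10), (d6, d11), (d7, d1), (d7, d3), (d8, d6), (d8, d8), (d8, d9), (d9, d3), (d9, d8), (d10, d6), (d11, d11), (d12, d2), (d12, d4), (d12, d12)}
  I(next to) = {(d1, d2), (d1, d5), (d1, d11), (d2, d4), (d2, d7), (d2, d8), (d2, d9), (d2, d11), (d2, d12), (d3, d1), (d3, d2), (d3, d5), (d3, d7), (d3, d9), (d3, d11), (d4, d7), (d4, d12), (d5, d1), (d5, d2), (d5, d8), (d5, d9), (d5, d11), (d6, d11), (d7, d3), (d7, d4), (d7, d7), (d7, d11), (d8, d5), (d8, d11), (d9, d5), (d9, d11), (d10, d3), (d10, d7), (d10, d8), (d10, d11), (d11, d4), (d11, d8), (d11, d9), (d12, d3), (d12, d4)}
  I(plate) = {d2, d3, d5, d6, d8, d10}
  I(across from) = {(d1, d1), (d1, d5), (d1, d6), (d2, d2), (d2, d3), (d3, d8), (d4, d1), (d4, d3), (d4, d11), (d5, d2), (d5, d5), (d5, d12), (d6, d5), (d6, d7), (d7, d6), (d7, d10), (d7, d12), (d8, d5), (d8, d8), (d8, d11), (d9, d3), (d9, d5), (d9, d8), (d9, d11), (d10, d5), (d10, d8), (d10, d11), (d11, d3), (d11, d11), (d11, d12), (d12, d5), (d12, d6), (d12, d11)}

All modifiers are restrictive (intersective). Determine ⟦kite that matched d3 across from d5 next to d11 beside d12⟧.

{ }

⟦that matched d3⟧ = {x : ⟨x, d3⟩ ∈ ⟦matched⟧} = {d2, d3, d4, d5, d9, d10, d11, d12}
⟦across from d5⟧ = {x : ⟨x, d5⟩ ∈ ⟦across from⟧} = {d1, d5, d6, d8, d9, d10, d12}
⟦next to d11⟧ = {x : ⟨x, d11⟩ ∈ ⟦next to⟧} = {d1, d2, d3, d5, d6, d7, d8, d9, d10}
⟦beside d12⟧ = {x : ⟨x, d12⟩ ∈ ⟦beside⟧} = {d1, d3, d4, d5, d12}
⟦kite⟧ = {d1, d4, d7, d9, d10, d11, d12}
… ∩ ⟦that matched d3⟧ = {d1, d4, d7, d9, d10, d11, d12} ∩ {d2, d3, d4, d5, d9, d10, d11, d12} = {d4, d9, d10, d11, d12}
… ∩ ⟦across from d5⟧ = {d4, d9, d10, d11, d12} ∩ {d1, d5, d6, d8, d9, d10, d12} = {d9, d10, d12}
… ∩ ⟦next to d11⟧ = {d9, d10, d12} ∩ {d1, d2, d3, d5, d6, d7, d8, d9, d10} = {d9, d10}
… ∩ ⟦beside d12⟧ = {d9, d10} ∩ {d1, d3, d4, d5, d12} = ∅
So ⟦kite that matched d3 across from d5 next to d11 beside d12⟧ = { }.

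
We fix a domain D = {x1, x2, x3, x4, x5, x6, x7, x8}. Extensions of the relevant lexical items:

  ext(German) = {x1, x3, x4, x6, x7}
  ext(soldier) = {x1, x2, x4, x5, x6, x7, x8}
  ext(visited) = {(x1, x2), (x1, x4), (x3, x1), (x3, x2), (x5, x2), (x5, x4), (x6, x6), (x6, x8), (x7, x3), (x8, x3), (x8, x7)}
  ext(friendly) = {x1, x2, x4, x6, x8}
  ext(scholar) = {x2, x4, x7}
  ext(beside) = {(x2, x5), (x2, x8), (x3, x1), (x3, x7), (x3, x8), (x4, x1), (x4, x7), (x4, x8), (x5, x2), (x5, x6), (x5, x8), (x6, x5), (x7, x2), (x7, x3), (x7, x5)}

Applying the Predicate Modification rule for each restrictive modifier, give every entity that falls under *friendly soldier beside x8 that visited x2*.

{}

⟦beside x8⟧ = {x : ⟨x, x8⟩ ∈ ⟦beside⟧} = {x2, x3, x4, x5}
⟦that visited x2⟧ = {x : ⟨x, x2⟩ ∈ ⟦visited⟧} = {x1, x3, x5}
⟦soldier⟧ = {x1, x2, x4, x5, x6, x7, x8}
… ∩ ⟦beside x8⟧ = {x1, x2, x4, x5, x6, x7, x8} ∩ {x2, x3, x4, x5} = {x2, x4, x5}
… ∩ ⟦that visited x2⟧ = {x2, x4, x5} ∩ {x1, x3, x5} = {x5}
… ∩ ⟦friendly⟧ = {x5} ∩ {x1, x2, x4, x6, x8} = ∅
So ⟦friendly soldier beside x8 that visited x2⟧ = {}.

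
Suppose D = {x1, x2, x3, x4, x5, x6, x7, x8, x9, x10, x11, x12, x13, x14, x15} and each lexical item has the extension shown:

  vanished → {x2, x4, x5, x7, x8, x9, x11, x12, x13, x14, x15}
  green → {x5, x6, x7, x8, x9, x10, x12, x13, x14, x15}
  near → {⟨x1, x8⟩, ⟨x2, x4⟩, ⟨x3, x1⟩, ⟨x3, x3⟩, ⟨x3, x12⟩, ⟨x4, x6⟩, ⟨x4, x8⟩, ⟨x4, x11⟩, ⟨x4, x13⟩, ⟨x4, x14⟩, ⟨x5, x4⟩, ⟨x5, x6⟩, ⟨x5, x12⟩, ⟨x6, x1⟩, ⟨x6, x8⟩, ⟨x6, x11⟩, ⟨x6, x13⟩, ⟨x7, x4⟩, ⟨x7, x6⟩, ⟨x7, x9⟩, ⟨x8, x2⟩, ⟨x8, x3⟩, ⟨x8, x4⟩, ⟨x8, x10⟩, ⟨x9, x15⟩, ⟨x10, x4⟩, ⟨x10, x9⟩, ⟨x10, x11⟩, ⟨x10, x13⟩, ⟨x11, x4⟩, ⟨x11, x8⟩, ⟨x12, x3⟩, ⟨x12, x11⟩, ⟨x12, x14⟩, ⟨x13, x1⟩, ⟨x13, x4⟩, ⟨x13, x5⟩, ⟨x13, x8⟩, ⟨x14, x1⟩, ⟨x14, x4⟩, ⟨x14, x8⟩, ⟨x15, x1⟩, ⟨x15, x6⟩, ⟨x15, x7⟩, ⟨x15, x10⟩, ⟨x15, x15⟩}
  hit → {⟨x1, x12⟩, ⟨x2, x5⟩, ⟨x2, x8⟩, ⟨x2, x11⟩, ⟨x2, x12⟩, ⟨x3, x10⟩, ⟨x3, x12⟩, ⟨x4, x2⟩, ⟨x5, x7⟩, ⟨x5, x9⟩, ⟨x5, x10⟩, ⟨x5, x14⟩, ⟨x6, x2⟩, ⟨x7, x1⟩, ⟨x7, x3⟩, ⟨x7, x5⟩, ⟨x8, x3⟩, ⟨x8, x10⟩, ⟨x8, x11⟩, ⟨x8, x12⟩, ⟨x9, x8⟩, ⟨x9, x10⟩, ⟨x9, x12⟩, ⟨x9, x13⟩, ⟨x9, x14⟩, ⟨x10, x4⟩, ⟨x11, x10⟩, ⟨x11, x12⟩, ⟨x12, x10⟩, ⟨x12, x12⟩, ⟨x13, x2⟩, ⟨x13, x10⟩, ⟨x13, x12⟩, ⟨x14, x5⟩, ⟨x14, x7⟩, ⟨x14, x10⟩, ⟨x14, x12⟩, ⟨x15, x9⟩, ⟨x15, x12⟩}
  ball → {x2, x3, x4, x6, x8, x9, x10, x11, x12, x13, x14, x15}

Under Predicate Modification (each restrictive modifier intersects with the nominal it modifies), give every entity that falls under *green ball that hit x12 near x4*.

{x8, x13, x14}

⟦that hit x12⟧ = {x : ⟨x, x12⟩ ∈ ⟦hit⟧} = {x1, x2, x3, x8, x9, x11, x12, x13, x14, x15}
⟦near x4⟧ = {x : ⟨x, x4⟩ ∈ ⟦near⟧} = {x2, x5, x7, x8, x10, x11, x13, x14}
⟦ball⟧ = {x2, x3, x4, x6, x8, x9, x10, x11, x12, x13, x14, x15}
… ∩ ⟦that hit x12⟧ = {x2, x3, x4, x6, x8, x9, x10, x11, x12, x13, x14, x15} ∩ {x1, x2, x3, x8, x9, x11, x12, x13, x14, x15} = {x2, x3, x8, x9, x11, x12, x13, x14, x15}
… ∩ ⟦near x4⟧ = {x2, x3, x8, x9, x11, x12, x13, x14, x15} ∩ {x2, x5, x7, x8, x10, x11, x13, x14} = {x2, x8, x11, x13, x14}
… ∩ ⟦green⟧ = {x2, x8, x11, x13, x14} ∩ {x5, x6, x7, x8, x9, x10, x12, x13, x14, x15} = {x8, x13, x14}
So ⟦green ball that hit x12 near x4⟧ = {x8, x13, x14}.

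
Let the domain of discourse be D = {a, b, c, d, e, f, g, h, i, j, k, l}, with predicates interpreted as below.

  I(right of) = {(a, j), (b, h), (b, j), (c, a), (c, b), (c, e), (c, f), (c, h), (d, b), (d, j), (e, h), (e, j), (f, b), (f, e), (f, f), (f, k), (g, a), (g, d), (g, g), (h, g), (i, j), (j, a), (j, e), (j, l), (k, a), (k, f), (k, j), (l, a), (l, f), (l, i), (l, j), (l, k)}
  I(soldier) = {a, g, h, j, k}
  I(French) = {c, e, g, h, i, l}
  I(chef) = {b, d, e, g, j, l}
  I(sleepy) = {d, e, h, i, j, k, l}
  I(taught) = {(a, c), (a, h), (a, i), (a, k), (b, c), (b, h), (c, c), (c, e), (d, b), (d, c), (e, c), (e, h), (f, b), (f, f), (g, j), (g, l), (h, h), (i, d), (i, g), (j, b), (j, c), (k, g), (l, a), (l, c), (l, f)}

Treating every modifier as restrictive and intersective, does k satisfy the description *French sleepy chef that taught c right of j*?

no

⟦that taught c⟧ = {x : ⟨x, c⟩ ∈ ⟦taught⟧} = {a, b, c, d, e, j, l}
⟦right of j⟧ = {x : ⟨x, j⟩ ∈ ⟦right of⟧} = {a, b, d, e, i, k, l}
⟦chef⟧ = {b, d, e, g, j, l}
… ∩ ⟦that taught c⟧ = {b, d, e, g, j, l} ∩ {a, b, c, d, e, j, l} = {b, d, e, j, l}
… ∩ ⟦right of j⟧ = {b, d, e, j, l} ∩ {a, b, d, e, i, k, l} = {b, d, e, l}
… ∩ ⟦French⟧ = {b, d, e, l} ∩ {c, e, g, h, i, l} = {e, l}
… ∩ ⟦sleepy⟧ = {e, l} ∩ {d, e, h, i, j, k, l} = {e, l}
⟦French sleepy chef that taught c right of j⟧ = {e, l}; k ∉ this set.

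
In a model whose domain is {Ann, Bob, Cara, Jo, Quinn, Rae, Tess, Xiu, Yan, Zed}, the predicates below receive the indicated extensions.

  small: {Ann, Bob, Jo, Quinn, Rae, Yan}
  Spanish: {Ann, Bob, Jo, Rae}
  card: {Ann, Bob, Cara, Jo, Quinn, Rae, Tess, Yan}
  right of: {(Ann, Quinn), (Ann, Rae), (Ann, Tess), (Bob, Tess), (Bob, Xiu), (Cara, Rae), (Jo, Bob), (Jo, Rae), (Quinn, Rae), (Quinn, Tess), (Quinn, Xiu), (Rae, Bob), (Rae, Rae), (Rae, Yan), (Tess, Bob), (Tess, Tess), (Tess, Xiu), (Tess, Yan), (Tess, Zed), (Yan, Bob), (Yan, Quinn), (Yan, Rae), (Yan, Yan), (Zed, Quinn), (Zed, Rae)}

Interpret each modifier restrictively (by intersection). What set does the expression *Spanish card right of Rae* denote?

⟦right of Rae⟧ = {x : ⟨x, Rae⟩ ∈ ⟦right of⟧} = {Ann, Cara, Jo, Quinn, Rae, Yan, Zed}
⟦card⟧ = {Ann, Bob, Cara, Jo, Quinn, Rae, Tess, Yan}
… ∩ ⟦right of Rae⟧ = {Ann, Bob, Cara, Jo, Quinn, Rae, Tess, Yan} ∩ {Ann, Cara, Jo, Quinn, Rae, Yan, Zed} = {Ann, Cara, Jo, Quinn, Rae, Yan}
… ∩ ⟦Spanish⟧ = {Ann, Cara, Jo, Quinn, Rae, Yan} ∩ {Ann, Bob, Jo, Rae} = {Ann, Jo, Rae}
So ⟦Spanish card right of Rae⟧ = {Ann, Jo, Rae}.

{Ann, Jo, Rae}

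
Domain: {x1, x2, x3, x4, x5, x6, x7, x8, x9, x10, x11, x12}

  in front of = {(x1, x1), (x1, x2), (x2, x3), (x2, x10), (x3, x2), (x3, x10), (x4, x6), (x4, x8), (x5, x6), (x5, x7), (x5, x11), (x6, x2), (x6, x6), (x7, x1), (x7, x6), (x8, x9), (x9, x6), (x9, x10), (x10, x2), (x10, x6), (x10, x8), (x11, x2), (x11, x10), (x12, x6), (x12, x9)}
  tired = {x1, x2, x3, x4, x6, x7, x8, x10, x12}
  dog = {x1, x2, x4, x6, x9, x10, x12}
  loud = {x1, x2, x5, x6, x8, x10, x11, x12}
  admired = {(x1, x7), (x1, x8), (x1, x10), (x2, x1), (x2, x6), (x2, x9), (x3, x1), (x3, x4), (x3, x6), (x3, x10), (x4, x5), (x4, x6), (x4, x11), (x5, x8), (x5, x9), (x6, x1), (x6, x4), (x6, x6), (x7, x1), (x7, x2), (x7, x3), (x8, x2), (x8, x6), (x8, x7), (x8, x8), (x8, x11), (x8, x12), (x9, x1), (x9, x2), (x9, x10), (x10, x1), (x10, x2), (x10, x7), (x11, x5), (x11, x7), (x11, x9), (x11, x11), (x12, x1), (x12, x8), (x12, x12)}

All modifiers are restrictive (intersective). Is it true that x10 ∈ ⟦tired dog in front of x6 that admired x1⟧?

yes

⟦in front of x6⟧ = {x : ⟨x, x6⟩ ∈ ⟦in front of⟧} = {x4, x5, x6, x7, x9, x10, x12}
⟦that admired x1⟧ = {x : ⟨x, x1⟩ ∈ ⟦admired⟧} = {x2, x3, x6, x7, x9, x10, x12}
⟦dog⟧ = {x1, x2, x4, x6, x9, x10, x12}
… ∩ ⟦in front of x6⟧ = {x1, x2, x4, x6, x9, x10, x12} ∩ {x4, x5, x6, x7, x9, x10, x12} = {x4, x6, x9, x10, x12}
… ∩ ⟦that admired x1⟧ = {x4, x6, x9, x10, x12} ∩ {x2, x3, x6, x7, x9, x10, x12} = {x6, x9, x10, x12}
… ∩ ⟦tired⟧ = {x6, x9, x10, x12} ∩ {x1, x2, x3, x4, x6, x7, x8, x10, x12} = {x6, x10, x12}
⟦tired dog in front of x6 that admired x1⟧ = {x6, x10, x12}; x10 ∈ this set.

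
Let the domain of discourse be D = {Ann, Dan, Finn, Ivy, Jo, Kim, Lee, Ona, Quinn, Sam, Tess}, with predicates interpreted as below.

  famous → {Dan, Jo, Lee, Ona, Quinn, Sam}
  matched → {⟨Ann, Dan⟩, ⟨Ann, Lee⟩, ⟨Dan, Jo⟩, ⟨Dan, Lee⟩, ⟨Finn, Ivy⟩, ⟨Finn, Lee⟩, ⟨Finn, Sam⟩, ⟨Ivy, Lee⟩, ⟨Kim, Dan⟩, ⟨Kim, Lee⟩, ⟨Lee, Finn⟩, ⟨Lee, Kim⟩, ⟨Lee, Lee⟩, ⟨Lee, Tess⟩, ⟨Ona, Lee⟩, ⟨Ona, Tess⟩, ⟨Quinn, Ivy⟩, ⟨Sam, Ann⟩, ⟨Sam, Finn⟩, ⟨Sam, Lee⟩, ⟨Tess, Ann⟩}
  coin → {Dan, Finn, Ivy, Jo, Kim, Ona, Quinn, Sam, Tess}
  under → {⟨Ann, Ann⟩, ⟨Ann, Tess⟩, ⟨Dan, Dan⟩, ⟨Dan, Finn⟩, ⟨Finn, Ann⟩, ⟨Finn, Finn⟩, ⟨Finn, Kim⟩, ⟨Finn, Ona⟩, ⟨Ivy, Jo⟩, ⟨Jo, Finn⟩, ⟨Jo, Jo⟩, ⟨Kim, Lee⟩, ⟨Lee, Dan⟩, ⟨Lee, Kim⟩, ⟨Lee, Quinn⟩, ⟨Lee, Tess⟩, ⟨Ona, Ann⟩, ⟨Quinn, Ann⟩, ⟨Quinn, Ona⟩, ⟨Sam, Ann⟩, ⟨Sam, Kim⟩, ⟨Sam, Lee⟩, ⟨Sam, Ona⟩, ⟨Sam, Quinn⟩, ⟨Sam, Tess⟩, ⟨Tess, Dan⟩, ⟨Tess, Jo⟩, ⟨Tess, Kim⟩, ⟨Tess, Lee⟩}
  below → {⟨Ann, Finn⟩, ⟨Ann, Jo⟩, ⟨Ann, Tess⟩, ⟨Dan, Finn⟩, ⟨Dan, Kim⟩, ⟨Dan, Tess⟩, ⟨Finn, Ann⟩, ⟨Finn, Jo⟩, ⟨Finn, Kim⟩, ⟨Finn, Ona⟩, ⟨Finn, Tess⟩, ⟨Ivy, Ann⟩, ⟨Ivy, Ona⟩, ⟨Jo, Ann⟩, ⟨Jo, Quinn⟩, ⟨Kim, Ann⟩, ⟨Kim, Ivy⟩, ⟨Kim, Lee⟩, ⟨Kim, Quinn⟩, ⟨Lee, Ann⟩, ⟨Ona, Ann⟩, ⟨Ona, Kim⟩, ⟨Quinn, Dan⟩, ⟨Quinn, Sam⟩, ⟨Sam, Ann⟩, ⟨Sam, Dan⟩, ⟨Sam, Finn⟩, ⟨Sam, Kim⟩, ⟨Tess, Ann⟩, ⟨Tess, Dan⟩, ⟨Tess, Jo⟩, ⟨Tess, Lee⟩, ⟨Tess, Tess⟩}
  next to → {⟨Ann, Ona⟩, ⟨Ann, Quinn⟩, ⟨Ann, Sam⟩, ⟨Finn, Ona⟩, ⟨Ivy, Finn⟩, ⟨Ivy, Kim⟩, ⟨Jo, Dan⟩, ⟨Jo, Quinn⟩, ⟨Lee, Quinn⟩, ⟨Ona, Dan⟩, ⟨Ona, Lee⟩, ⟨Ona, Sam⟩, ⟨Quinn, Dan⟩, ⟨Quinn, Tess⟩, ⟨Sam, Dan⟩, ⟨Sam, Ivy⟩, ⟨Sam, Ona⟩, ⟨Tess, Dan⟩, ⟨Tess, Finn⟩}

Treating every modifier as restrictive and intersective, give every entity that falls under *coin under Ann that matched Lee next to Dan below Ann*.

⟦under Ann⟧ = {x : ⟨x, Ann⟩ ∈ ⟦under⟧} = {Ann, Finn, Ona, Quinn, Sam}
⟦that matched Lee⟧ = {x : ⟨x, Lee⟩ ∈ ⟦matched⟧} = {Ann, Dan, Finn, Ivy, Kim, Lee, Ona, Sam}
⟦next to Dan⟧ = {x : ⟨x, Dan⟩ ∈ ⟦next to⟧} = {Jo, Ona, Quinn, Sam, Tess}
⟦below Ann⟧ = {x : ⟨x, Ann⟩ ∈ ⟦below⟧} = {Finn, Ivy, Jo, Kim, Lee, Ona, Sam, Tess}
⟦coin⟧ = {Dan, Finn, Ivy, Jo, Kim, Ona, Quinn, Sam, Tess}
… ∩ ⟦under Ann⟧ = {Dan, Finn, Ivy, Jo, Kim, Ona, Quinn, Sam, Tess} ∩ {Ann, Finn, Ona, Quinn, Sam} = {Finn, Ona, Quinn, Sam}
… ∩ ⟦that matched Lee⟧ = {Finn, Ona, Quinn, Sam} ∩ {Ann, Dan, Finn, Ivy, Kim, Lee, Ona, Sam} = {Finn, Ona, Sam}
… ∩ ⟦next to Dan⟧ = {Finn, Ona, Sam} ∩ {Jo, Ona, Quinn, Sam, Tess} = {Ona, Sam}
… ∩ ⟦below Ann⟧ = {Ona, Sam} ∩ {Finn, Ivy, Jo, Kim, Lee, Ona, Sam, Tess} = {Ona, Sam}
So ⟦coin under Ann that matched Lee next to Dan below Ann⟧ = {Ona, Sam}.

{Ona, Sam}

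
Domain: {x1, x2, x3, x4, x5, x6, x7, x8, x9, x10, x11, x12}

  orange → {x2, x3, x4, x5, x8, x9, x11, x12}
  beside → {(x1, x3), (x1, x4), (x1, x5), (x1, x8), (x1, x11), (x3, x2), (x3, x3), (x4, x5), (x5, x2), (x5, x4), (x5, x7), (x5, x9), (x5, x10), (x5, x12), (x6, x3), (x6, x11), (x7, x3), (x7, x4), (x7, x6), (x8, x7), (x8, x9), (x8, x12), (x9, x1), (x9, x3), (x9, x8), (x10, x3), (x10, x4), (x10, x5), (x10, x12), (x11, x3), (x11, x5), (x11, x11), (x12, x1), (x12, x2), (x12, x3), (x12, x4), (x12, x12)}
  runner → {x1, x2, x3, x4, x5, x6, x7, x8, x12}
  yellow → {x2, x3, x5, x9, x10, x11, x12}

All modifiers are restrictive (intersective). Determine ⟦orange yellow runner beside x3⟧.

⟦beside x3⟧ = {x : ⟨x, x3⟩ ∈ ⟦beside⟧} = {x1, x3, x6, x7, x9, x10, x11, x12}
⟦runner⟧ = {x1, x2, x3, x4, x5, x6, x7, x8, x12}
… ∩ ⟦beside x3⟧ = {x1, x2, x3, x4, x5, x6, x7, x8, x12} ∩ {x1, x3, x6, x7, x9, x10, x11, x12} = {x1, x3, x6, x7, x12}
… ∩ ⟦orange⟧ = {x1, x3, x6, x7, x12} ∩ {x2, x3, x4, x5, x8, x9, x11, x12} = {x3, x12}
… ∩ ⟦yellow⟧ = {x3, x12} ∩ {x2, x3, x5, x9, x10, x11, x12} = {x3, x12}
So ⟦orange yellow runner beside x3⟧ = {x3, x12}.

{x3, x12}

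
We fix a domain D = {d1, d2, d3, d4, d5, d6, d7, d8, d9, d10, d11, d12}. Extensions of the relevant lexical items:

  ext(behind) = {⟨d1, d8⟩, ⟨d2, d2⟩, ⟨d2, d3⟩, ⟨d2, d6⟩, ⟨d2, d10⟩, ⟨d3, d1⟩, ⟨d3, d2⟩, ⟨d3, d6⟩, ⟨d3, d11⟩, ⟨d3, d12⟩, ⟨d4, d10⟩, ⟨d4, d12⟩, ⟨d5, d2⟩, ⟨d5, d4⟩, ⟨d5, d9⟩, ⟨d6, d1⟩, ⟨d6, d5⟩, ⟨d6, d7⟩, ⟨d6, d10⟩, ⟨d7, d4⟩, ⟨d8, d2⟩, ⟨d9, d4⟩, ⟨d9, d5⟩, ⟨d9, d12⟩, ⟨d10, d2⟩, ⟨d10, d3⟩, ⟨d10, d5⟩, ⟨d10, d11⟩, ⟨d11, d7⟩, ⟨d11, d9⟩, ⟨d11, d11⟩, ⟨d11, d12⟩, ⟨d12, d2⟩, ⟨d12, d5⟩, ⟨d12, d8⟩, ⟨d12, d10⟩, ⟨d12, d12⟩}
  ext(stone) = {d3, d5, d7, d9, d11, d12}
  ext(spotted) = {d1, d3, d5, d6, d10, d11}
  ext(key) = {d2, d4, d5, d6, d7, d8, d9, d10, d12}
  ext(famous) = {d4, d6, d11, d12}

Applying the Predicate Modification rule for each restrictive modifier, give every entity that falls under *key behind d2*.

⟦behind d2⟧ = {x : ⟨x, d2⟩ ∈ ⟦behind⟧} = {d2, d3, d5, d8, d10, d12}
⟦key⟧ = {d2, d4, d5, d6, d7, d8, d9, d10, d12}
… ∩ ⟦behind d2⟧ = {d2, d4, d5, d6, d7, d8, d9, d10, d12} ∩ {d2, d3, d5, d8, d10, d12} = {d2, d5, d8, d10, d12}
So ⟦key behind d2⟧ = {d2, d5, d8, d10, d12}.

{d2, d5, d8, d10, d12}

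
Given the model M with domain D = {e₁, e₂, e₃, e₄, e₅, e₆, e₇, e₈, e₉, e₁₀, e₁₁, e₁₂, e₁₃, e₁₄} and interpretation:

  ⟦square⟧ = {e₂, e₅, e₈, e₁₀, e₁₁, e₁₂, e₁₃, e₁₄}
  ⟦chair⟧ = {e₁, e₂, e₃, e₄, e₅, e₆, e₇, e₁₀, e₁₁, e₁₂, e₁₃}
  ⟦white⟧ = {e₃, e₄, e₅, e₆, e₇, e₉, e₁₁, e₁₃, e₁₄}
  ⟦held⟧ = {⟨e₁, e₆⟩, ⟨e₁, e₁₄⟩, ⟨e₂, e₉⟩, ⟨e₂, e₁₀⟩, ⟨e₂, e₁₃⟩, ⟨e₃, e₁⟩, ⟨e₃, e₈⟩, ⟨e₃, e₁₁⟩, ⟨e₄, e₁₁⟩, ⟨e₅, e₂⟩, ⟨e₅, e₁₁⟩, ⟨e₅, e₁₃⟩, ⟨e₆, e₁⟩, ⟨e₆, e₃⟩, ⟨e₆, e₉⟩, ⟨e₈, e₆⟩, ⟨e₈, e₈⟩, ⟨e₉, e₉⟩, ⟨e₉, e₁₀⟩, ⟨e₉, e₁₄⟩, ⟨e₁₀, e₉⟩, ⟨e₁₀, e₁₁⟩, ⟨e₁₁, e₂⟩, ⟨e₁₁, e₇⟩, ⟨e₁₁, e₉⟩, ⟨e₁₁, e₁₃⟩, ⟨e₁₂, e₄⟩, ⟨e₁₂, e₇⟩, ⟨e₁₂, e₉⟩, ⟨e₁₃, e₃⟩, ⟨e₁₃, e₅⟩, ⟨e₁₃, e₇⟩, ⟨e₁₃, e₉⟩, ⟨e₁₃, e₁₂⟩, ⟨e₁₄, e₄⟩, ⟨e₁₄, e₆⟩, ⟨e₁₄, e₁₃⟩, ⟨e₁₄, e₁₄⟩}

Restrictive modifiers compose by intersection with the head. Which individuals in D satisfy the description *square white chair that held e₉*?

⟦that held e₉⟧ = {x : ⟨x, e₉⟩ ∈ ⟦held⟧} = {e₂, e₆, e₉, e₁₀, e₁₁, e₁₂, e₁₃}
⟦chair⟧ = {e₁, e₂, e₃, e₄, e₅, e₆, e₇, e₁₀, e₁₁, e₁₂, e₁₃}
… ∩ ⟦that held e₉⟧ = {e₁, e₂, e₃, e₄, e₅, e₆, e₇, e₁₀, e₁₁, e₁₂, e₁₃} ∩ {e₂, e₆, e₉, e₁₀, e₁₁, e₁₂, e₁₃} = {e₂, e₆, e₁₀, e₁₁, e₁₂, e₁₃}
… ∩ ⟦square⟧ = {e₂, e₆, e₁₀, e₁₁, e₁₂, e₁₃} ∩ {e₂, e₅, e₈, e₁₀, e₁₁, e₁₂, e₁₃, e₁₄} = {e₂, e₁₀, e₁₁, e₁₂, e₁₃}
… ∩ ⟦white⟧ = {e₂, e₁₀, e₁₁, e₁₂, e₁₃} ∩ {e₃, e₄, e₅, e₆, e₇, e₉, e₁₁, e₁₃, e₁₄} = {e₁₁, e₁₃}
So ⟦square white chair that held e₉⟧ = {e₁₁, e₁₃}.

{e₁₁, e₁₃}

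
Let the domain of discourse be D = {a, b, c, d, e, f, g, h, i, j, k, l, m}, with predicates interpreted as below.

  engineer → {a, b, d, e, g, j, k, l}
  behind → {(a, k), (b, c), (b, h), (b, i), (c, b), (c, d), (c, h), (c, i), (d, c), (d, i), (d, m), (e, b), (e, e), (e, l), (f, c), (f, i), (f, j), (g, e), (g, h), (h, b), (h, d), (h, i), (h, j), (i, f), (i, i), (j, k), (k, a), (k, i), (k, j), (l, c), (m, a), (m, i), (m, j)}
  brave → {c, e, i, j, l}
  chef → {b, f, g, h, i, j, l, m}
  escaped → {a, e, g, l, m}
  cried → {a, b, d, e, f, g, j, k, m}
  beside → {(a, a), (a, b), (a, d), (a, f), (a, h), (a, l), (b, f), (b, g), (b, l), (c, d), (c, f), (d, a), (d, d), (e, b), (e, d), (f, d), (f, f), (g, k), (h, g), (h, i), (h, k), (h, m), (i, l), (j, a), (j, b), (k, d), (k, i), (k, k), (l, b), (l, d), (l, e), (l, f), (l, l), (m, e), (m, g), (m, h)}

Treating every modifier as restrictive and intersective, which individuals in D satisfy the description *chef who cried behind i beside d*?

⟦who cried⟧ = ⟦cried⟧ = {a, b, d, e, f, g, j, k, m}
⟦behind i⟧ = {x : ⟨x, i⟩ ∈ ⟦behind⟧} = {b, c, d, f, h, i, k, m}
⟦beside d⟧ = {x : ⟨x, d⟩ ∈ ⟦beside⟧} = {a, c, d, e, f, k, l}
⟦chef⟧ = {b, f, g, h, i, j, l, m}
… ∩ ⟦who cried⟧ = {b, f, g, h, i, j, l, m} ∩ {a, b, d, e, f, g, j, k, m} = {b, f, g, j, m}
… ∩ ⟦behind i⟧ = {b, f, g, j, m} ∩ {b, c, d, f, h, i, k, m} = {b, f, m}
… ∩ ⟦beside d⟧ = {b, f, m} ∩ {a, c, d, e, f, k, l} = {f}
So ⟦chef who cried behind i beside d⟧ = {f}.

{f}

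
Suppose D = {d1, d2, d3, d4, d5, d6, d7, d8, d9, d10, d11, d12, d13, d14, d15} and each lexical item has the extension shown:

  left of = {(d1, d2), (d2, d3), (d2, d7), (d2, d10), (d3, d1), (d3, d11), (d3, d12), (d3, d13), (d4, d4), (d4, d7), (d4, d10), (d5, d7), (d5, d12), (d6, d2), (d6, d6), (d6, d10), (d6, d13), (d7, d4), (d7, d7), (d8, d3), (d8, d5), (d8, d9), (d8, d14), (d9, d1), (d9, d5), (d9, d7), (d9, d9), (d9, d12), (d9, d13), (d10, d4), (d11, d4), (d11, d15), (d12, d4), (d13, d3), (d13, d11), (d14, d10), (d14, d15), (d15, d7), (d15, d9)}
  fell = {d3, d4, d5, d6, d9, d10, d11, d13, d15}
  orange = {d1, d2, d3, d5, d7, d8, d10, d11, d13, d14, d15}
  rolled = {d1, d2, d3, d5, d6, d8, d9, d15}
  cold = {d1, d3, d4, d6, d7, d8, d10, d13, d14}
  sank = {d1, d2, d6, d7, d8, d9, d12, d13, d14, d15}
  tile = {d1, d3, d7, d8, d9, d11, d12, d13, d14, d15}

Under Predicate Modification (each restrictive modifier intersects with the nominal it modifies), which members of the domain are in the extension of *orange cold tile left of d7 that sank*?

⟦left of d7⟧ = {x : ⟨x, d7⟩ ∈ ⟦left of⟧} = {d2, d4, d5, d7, d9, d15}
⟦that sank⟧ = ⟦sank⟧ = {d1, d2, d6, d7, d8, d9, d12, d13, d14, d15}
⟦tile⟧ = {d1, d3, d7, d8, d9, d11, d12, d13, d14, d15}
… ∩ ⟦left of d7⟧ = {d1, d3, d7, d8, d9, d11, d12, d13, d14, d15} ∩ {d2, d4, d5, d7, d9, d15} = {d7, d9, d15}
… ∩ ⟦that sank⟧ = {d7, d9, d15} ∩ {d1, d2, d6, d7, d8, d9, d12, d13, d14, d15} = {d7, d9, d15}
… ∩ ⟦orange⟧ = {d7, d9, d15} ∩ {d1, d2, d3, d5, d7, d8, d10, d11, d13, d14, d15} = {d7, d15}
… ∩ ⟦cold⟧ = {d7, d15} ∩ {d1, d3, d4, d6, d7, d8, d10, d13, d14} = {d7}
So ⟦orange cold tile left of d7 that sank⟧ = {d7}.

{d7}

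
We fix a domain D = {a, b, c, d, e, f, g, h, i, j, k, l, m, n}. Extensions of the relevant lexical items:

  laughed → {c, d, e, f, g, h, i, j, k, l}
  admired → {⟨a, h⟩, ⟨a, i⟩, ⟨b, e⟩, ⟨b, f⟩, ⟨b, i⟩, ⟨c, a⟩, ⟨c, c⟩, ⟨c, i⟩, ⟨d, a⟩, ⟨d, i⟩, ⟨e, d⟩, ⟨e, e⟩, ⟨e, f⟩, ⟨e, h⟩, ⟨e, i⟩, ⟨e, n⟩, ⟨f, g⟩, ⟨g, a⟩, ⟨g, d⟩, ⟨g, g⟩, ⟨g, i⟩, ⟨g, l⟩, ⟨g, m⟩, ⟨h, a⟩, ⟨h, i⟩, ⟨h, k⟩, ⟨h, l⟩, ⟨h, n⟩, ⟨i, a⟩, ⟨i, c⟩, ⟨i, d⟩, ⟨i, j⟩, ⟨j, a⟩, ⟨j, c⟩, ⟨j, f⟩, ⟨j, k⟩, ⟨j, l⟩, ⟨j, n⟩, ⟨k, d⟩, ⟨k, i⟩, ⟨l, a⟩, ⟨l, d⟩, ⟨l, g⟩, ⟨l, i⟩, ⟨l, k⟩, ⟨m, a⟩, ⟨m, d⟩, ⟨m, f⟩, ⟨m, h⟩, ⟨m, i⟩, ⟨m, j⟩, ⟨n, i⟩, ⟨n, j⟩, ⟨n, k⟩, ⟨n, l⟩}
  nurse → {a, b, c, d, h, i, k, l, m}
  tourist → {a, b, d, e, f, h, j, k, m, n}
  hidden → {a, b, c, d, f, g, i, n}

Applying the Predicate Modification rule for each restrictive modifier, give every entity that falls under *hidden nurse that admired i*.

{a, b, c, d}

⟦that admired i⟧ = {x : ⟨x, i⟩ ∈ ⟦admired⟧} = {a, b, c, d, e, g, h, k, l, m, n}
⟦nurse⟧ = {a, b, c, d, h, i, k, l, m}
… ∩ ⟦that admired i⟧ = {a, b, c, d, h, i, k, l, m} ∩ {a, b, c, d, e, g, h, k, l, m, n} = {a, b, c, d, h, k, l, m}
… ∩ ⟦hidden⟧ = {a, b, c, d, h, k, l, m} ∩ {a, b, c, d, f, g, i, n} = {a, b, c, d}
So ⟦hidden nurse that admired i⟧ = {a, b, c, d}.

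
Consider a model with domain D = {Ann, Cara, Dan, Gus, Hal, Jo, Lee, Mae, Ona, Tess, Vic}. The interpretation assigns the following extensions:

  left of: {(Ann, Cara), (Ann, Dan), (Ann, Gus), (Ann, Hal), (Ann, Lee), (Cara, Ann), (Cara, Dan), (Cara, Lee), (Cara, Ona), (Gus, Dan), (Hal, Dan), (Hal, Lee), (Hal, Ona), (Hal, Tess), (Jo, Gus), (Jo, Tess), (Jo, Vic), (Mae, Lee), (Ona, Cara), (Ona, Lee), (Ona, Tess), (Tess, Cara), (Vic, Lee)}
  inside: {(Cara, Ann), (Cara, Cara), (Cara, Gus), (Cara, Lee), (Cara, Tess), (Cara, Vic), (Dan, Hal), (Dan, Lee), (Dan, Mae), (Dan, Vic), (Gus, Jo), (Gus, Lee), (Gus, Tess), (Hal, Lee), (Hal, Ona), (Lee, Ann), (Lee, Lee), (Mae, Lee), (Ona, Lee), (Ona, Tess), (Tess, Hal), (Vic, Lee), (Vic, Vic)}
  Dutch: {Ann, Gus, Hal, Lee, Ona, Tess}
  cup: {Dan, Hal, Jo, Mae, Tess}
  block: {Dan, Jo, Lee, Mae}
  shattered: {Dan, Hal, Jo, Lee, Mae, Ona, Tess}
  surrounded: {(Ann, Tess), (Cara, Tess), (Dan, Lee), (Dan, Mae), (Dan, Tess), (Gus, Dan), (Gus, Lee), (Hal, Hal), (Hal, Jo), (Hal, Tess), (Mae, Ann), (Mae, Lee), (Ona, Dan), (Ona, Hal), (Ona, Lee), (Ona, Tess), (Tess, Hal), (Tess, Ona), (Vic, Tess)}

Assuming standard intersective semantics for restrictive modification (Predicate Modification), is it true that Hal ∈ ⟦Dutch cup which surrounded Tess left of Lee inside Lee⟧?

yes

⟦which surrounded Tess⟧ = {x : ⟨x, Tess⟩ ∈ ⟦surrounded⟧} = {Ann, Cara, Dan, Hal, Ona, Vic}
⟦left of Lee⟧ = {x : ⟨x, Lee⟩ ∈ ⟦left of⟧} = {Ann, Cara, Hal, Mae, Ona, Vic}
⟦inside Lee⟧ = {x : ⟨x, Lee⟩ ∈ ⟦inside⟧} = {Cara, Dan, Gus, Hal, Lee, Mae, Ona, Vic}
⟦cup⟧ = {Dan, Hal, Jo, Mae, Tess}
… ∩ ⟦which surrounded Tess⟧ = {Dan, Hal, Jo, Mae, Tess} ∩ {Ann, Cara, Dan, Hal, Ona, Vic} = {Dan, Hal}
… ∩ ⟦left of Lee⟧ = {Dan, Hal} ∩ {Ann, Cara, Hal, Mae, Ona, Vic} = {Hal}
… ∩ ⟦inside Lee⟧ = {Hal} ∩ {Cara, Dan, Gus, Hal, Lee, Mae, Ona, Vic} = {Hal}
… ∩ ⟦Dutch⟧ = {Hal} ∩ {Ann, Gus, Hal, Lee, Ona, Tess} = {Hal}
⟦Dutch cup which surrounded Tess left of Lee inside Lee⟧ = {Hal}; Hal ∈ this set.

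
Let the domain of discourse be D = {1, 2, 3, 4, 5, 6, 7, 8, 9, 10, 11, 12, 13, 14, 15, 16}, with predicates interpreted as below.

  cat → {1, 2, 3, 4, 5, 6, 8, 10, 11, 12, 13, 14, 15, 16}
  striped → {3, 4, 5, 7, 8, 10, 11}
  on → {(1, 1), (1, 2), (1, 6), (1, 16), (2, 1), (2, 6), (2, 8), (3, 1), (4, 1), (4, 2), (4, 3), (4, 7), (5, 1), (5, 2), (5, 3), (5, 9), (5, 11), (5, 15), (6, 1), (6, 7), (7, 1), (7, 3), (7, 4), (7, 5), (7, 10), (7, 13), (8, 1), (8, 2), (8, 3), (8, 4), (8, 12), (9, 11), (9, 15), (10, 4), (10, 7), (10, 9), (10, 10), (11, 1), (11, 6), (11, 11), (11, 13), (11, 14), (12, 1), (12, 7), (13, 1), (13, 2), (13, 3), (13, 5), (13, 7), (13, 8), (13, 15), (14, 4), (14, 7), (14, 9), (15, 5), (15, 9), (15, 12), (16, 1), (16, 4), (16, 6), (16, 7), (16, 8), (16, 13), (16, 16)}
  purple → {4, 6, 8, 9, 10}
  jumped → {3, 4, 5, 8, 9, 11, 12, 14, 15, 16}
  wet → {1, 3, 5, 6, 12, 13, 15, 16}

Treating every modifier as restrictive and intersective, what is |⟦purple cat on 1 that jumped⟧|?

2

⟦on 1⟧ = {x : ⟨x, 1⟩ ∈ ⟦on⟧} = {1, 2, 3, 4, 5, 6, 7, 8, 11, 12, 13, 16}
⟦that jumped⟧ = ⟦jumped⟧ = {3, 4, 5, 8, 9, 11, 12, 14, 15, 16}
⟦cat⟧ = {1, 2, 3, 4, 5, 6, 8, 10, 11, 12, 13, 14, 15, 16}
… ∩ ⟦on 1⟧ = {1, 2, 3, 4, 5, 6, 8, 10, 11, 12, 13, 14, 15, 16} ∩ {1, 2, 3, 4, 5, 6, 7, 8, 11, 12, 13, 16} = {1, 2, 3, 4, 5, 6, 8, 11, 12, 13, 16}
… ∩ ⟦that jumped⟧ = {1, 2, 3, 4, 5, 6, 8, 11, 12, 13, 16} ∩ {3, 4, 5, 8, 9, 11, 12, 14, 15, 16} = {3, 4, 5, 8, 11, 12, 16}
… ∩ ⟦purple⟧ = {3, 4, 5, 8, 11, 12, 16} ∩ {4, 6, 8, 9, 10} = {4, 8}
⟦purple cat on 1 that jumped⟧ = {4, 8}, so the cardinality is 2.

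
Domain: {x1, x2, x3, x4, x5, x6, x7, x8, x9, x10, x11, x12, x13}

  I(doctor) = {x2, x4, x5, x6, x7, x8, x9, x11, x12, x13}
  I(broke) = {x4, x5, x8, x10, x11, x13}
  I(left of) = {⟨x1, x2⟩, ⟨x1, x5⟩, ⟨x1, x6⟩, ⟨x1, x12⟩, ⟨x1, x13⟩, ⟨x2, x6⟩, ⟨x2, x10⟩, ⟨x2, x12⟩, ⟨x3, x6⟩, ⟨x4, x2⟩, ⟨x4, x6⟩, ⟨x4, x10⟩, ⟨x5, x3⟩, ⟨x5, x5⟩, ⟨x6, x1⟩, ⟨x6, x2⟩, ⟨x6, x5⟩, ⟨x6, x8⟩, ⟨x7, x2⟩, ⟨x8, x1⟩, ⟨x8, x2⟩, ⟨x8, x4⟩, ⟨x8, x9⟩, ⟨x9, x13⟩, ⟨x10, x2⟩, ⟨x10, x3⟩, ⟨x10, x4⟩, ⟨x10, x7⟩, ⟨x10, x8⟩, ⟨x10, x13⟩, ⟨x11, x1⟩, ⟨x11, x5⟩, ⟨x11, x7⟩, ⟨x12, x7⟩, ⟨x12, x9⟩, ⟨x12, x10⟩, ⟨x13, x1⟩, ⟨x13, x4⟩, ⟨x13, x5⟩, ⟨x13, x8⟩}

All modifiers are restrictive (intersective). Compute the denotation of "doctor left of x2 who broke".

{x4, x8}

⟦left of x2⟧ = {x : ⟨x, x2⟩ ∈ ⟦left of⟧} = {x1, x4, x6, x7, x8, x10}
⟦who broke⟧ = ⟦broke⟧ = {x4, x5, x8, x10, x11, x13}
⟦doctor⟧ = {x2, x4, x5, x6, x7, x8, x9, x11, x12, x13}
… ∩ ⟦left of x2⟧ = {x2, x4, x5, x6, x7, x8, x9, x11, x12, x13} ∩ {x1, x4, x6, x7, x8, x10} = {x4, x6, x7, x8}
… ∩ ⟦who broke⟧ = {x4, x6, x7, x8} ∩ {x4, x5, x8, x10, x11, x13} = {x4, x8}
So ⟦doctor left of x2 who broke⟧ = {x4, x8}.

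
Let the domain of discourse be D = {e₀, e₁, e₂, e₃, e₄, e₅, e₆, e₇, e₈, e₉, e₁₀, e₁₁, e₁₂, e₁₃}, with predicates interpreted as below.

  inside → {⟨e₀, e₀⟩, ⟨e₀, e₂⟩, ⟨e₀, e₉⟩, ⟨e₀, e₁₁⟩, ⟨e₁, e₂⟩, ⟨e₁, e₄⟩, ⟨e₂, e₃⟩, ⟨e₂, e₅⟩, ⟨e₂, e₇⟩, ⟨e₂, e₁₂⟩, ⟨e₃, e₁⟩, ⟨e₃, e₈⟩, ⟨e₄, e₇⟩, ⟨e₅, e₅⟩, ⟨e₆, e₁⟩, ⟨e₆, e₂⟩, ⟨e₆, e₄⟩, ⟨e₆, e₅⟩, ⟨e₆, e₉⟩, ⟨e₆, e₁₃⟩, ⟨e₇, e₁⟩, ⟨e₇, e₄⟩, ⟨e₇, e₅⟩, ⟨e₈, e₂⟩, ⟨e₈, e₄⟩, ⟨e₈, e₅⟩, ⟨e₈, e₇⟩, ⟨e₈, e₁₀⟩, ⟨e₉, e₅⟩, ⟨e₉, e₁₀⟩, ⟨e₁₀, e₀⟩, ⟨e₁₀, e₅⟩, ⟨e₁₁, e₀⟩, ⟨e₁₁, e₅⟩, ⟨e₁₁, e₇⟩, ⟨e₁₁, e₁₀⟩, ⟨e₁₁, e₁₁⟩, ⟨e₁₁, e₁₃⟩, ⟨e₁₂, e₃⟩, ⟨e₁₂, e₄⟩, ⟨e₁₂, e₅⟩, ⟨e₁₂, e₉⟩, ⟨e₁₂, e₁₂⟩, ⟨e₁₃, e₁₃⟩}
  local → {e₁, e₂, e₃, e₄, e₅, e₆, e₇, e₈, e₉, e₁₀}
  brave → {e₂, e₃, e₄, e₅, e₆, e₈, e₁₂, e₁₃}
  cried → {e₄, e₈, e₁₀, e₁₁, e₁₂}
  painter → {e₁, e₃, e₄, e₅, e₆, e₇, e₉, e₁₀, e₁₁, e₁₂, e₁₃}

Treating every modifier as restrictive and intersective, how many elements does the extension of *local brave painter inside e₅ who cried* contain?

0

⟦inside e₅⟧ = {x : ⟨x, e₅⟩ ∈ ⟦inside⟧} = {e₂, e₅, e₆, e₇, e₈, e₉, e₁₀, e₁₁, e₁₂}
⟦who cried⟧ = ⟦cried⟧ = {e₄, e₈, e₁₀, e₁₁, e₁₂}
⟦painter⟧ = {e₁, e₃, e₄, e₅, e₆, e₇, e₉, e₁₀, e₁₁, e₁₂, e₁₃}
… ∩ ⟦inside e₅⟧ = {e₁, e₃, e₄, e₅, e₆, e₇, e₉, e₁₀, e₁₁, e₁₂, e₁₃} ∩ {e₂, e₅, e₆, e₇, e₈, e₉, e₁₀, e₁₁, e₁₂} = {e₅, e₆, e₇, e₉, e₁₀, e₁₁, e₁₂}
… ∩ ⟦who cried⟧ = {e₅, e₆, e₇, e₉, e₁₀, e₁₁, e₁₂} ∩ {e₄, e₈, e₁₀, e₁₁, e₁₂} = {e₁₀, e₁₁, e₁₂}
… ∩ ⟦local⟧ = {e₁₀, e₁₁, e₁₂} ∩ {e₁, e₂, e₃, e₄, e₅, e₆, e₇, e₈, e₉, e₁₀} = {e₁₀}
… ∩ ⟦brave⟧ = {e₁₀} ∩ {e₂, e₃, e₄, e₅, e₆, e₈, e₁₂, e₁₃} = ∅
⟦local brave painter inside e₅ who cried⟧ = ∅, so the cardinality is 0.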